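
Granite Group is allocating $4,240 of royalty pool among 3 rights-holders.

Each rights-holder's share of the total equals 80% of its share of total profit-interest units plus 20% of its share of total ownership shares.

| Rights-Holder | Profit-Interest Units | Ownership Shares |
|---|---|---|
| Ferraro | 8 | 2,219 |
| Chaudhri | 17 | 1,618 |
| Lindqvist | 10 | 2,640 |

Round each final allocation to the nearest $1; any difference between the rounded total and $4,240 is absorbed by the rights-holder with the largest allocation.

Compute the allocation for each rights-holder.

Totals — profit-interest units 35, ownership shares 6,477.
Combined weights (80% profit-interest units + 20% ownership shares): Ferraro 0.2514; Chaudhri 0.4385; Lindqvist 0.3101.
Proportional shares: Ferraro 1,065.84; Chaudhri 1,859.38; Lindqvist 1,314.78.
Rounded to nearest $1: Ferraro $1,066; Chaudhri $1,859; Lindqvist $1,315. Sum = $4,240.
Sum already equals the total — no adjustment.

Ferraro: $1,066 · Chaudhri: $1,859 · Lindqvist: $1,315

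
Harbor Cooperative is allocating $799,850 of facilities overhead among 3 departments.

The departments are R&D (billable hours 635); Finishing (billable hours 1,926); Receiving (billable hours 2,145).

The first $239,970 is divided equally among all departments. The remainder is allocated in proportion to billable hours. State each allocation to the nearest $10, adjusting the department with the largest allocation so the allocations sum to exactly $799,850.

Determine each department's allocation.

First tranche $239,970 split equally: $79,990 each.
Remainder $559,880 by billable hours (total 4,706): R&D 75,546.92 → $75,550; Finishing 229,139.16 → $229,140; Receiving 255,193.92 → $255,190.
Totals: R&D $79,990 + $75,550 = $155,540; Finishing $79,990 + $229,140 = $309,130; Receiving $79,990 + $255,190 = $335,180.

R&D: $155,540 | Finishing: $309,130 | Receiving: $335,180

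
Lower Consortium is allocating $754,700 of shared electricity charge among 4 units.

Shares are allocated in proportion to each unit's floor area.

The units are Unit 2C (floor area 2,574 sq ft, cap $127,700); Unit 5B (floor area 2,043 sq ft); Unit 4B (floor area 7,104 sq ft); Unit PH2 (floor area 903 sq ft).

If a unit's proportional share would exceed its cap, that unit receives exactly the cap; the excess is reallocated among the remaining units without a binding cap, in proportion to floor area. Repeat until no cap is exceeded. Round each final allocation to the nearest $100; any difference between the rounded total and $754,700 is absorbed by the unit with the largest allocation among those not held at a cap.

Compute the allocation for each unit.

Sum of floor area: 12,624.
Proportional shares (ignoring caps): Unit 2C 153,881.32; Unit 5B 122,136.57; Unit 4B 424,698.10; Unit PH2 53,984.01.
Held at cap: Unit 2C ($127,700); residual $627,000 reallocated over remaining floor area 10,050.
Shares after redistribution: Unit 5B 127,458.81 → $127,500; Unit 4B 443,204.78 → $443,200; Unit PH2 56,336.42 → $56,300.

Unit 2C: $127,700; Unit 5B: $127,500; Unit 4B: $443,200; Unit PH2: $56,300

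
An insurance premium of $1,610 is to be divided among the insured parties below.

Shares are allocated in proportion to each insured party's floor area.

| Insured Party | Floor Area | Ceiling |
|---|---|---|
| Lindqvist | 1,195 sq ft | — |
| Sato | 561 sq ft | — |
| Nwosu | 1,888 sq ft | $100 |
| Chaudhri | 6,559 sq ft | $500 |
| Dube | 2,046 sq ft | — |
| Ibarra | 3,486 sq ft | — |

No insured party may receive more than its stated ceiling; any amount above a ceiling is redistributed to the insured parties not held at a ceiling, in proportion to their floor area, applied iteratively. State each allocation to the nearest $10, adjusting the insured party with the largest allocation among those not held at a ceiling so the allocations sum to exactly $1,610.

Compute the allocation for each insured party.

Floor area total: 15,735.
Proportional shares (ignoring caps): Lindqvist 122.27; Sato 57.40; Nwosu 193.18; Chaudhri 671.11; Dube 209.35; Ibarra 356.69.
Cap binds for Nwosu ($100), Chaudhri ($500); balance $1,010 reallocated over remaining floor area 7,288.
Shares after redistribution: Lindqvist 165.61 → $170; Sato 77.75 → $80; Dube 283.54 → $280; Ibarra 483.10 → $480.

Lindqvist: $170; Sato: $80; Nwosu: $100; Chaudhri: $500; Dube: $280; Ibarra: $480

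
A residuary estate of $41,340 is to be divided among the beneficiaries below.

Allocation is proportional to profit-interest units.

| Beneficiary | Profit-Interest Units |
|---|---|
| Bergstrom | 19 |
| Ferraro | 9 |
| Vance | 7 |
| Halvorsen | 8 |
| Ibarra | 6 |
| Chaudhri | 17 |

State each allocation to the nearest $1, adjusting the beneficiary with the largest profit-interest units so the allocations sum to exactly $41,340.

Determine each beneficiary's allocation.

Profit-interest units total: 19 + 9 + 7 + 8 + 6 + 17 = 66.
Proportional shares: Bergstrom 11,900.91; Ferraro 5,637.27; Vance 4,384.55; Halvorsen 5,010.91; Ibarra 3,758.18; Chaudhri 10,648.18.
At nearest $1: Bergstrom $11,901; Ferraro $5,637; Vance $4,385; Halvorsen $5,011; Ibarra $3,758; Chaudhri $10,648. Sum = $41,340.
No rounding difference to absorb.

Bergstrom: $11,901 | Ferraro: $5,637 | Vance: $4,385 | Halvorsen: $5,011 | Ibarra: $3,758 | Chaudhri: $10,648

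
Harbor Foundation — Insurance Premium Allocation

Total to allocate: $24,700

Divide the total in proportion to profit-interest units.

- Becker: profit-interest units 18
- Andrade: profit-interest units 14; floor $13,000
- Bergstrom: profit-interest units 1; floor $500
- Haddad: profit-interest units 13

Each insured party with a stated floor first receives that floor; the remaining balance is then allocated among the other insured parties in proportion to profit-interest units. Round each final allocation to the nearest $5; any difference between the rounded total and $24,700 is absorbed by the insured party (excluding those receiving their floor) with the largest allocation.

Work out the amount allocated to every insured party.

Becker: $6,505 · Andrade: $13,000 · Bergstrom: $500 · Haddad: $4,695

Minimums first: Andrade $13,000; Bergstrom $500. Remaining pool $11,200.
Remaining pool split over remaining profit-interest units 31: Becker 6,503.23 → $6,505; Haddad 4,696.77 → $4,695.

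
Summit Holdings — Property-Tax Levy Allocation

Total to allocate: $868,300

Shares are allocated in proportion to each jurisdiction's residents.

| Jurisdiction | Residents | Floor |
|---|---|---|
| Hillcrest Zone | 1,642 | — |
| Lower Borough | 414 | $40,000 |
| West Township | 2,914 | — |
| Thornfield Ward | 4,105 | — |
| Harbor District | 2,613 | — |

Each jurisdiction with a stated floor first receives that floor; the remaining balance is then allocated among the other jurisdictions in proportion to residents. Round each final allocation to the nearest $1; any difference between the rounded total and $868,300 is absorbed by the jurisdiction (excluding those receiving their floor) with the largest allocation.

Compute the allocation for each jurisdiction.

Hillcrest Zone: $120,638; Lower Borough: $40,000; West Township: $214,091; Thornfield Ward: $301,594; Harbor District: $191,977

Guaranteed amounts: Lower Borough $40,000. Balance $828,300.
Balance split over remaining residents 11,274: Hillcrest Zone 120,637.63 → $120,638; West Township 214,091.38 → $214,091; Thornfield Ward 301,594.07 → $301,594; Harbor District 191,976.93 → $191,977.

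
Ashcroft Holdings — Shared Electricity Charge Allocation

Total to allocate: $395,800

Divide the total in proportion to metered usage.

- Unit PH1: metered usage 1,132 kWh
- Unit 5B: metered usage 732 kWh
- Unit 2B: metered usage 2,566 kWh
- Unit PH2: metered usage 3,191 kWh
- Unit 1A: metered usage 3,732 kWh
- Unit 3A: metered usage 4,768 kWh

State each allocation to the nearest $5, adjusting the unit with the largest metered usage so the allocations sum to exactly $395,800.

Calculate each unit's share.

Total metered usage = 1,132 + 732 + 2,566 + 3,191 + 3,732 + 4,768 = 16,121.
Pro-rata amounts: Unit PH1 27,792.67; Unit 5B 17,971.94; Unit 2B 62,999.99; Unit PH2 78,344.88; Unit 1A 91,627.42; Unit 3A 117,063.11.
Rounded to nearest $5: Unit PH1 $27,795; Unit 5B $17,970; Unit 2B $63,000; Unit PH2 $78,345; Unit 1A $91,625; Unit 3A $117,065. Sum = $395,800.
Sum already equals the total — no adjustment.

Unit PH1: $27,795; Unit 5B: $17,970; Unit 2B: $63,000; Unit PH2: $78,345; Unit 1A: $91,625; Unit 3A: $117,065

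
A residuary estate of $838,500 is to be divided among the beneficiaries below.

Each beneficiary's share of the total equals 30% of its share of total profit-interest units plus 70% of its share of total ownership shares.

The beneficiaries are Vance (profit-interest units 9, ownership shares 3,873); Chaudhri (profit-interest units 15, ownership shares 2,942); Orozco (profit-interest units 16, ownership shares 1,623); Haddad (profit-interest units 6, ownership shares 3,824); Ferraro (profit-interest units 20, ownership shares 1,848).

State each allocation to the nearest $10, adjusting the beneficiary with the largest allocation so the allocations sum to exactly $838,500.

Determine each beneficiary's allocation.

Profit-interest units total 66; ownership shares total 14,110.
Composite weights (30% profit-interest units + 70% ownership shares): Vance 0.2330; Chaudhri 0.2141; Orozco 0.1532; Haddad 0.2170; Ferraro 0.1826.
Unrounded shares: Vance 195,411.94; Chaudhri 179,552.23; Orozco 128,495.63; Haddad 181,939.54; Ferraro 153,100.67.
After rounding ($10): Vance $195,410; Chaudhri $179,550; Orozco $128,500; Haddad $181,940; Ferraro $153,100. Sum = $838,500.
Rounded total matches; no reconciliation needed.

Vance: $195,410 | Chaudhri: $179,550 | Orozco: $128,500 | Haddad: $181,940 | Ferraro: $153,100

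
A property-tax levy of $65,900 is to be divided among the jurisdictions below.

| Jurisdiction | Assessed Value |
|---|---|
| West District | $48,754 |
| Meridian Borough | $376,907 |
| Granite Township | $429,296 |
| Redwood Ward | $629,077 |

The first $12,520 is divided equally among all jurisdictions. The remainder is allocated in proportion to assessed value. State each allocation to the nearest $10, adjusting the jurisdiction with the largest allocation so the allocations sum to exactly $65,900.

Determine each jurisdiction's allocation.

First tranche $12,520 split equally: $3,130 each.
Remainder $53,380 by assessed value (total 1,484,034): West District 1,753.66 → $1,750; Meridian Borough 13,557.17 → $13,560; Granite Township 15,441.57 → $15,440; Redwood Ward 22,627.60 → $22,630.
Totals: West District $3,130 + $1,750 = $4,880; Meridian Borough $3,130 + $13,560 = $16,690; Granite Township $3,130 + $15,440 = $18,570; Redwood Ward $3,130 + $22,630 = $25,760.

West District: $4,880 · Meridian Borough: $16,690 · Granite Township: $18,570 · Redwood Ward: $25,760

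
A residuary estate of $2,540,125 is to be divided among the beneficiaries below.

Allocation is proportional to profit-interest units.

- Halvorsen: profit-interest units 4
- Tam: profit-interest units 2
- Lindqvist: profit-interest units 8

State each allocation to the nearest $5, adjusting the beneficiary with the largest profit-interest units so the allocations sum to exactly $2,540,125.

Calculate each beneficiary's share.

Sum of profit-interest units: 4 + 2 + 8 = 14.
Raw shares: Halvorsen 725,750.00; Tam 362,875.00; Lindqvist 1,451,500.00.
After rounding ($5): Halvorsen $725,750; Tam $362,875; Lindqvist $1,451,500. Sum = $2,540,125.
No rounding difference to absorb.

Halvorsen: $725,750 | Tam: $362,875 | Lindqvist: $1,451,500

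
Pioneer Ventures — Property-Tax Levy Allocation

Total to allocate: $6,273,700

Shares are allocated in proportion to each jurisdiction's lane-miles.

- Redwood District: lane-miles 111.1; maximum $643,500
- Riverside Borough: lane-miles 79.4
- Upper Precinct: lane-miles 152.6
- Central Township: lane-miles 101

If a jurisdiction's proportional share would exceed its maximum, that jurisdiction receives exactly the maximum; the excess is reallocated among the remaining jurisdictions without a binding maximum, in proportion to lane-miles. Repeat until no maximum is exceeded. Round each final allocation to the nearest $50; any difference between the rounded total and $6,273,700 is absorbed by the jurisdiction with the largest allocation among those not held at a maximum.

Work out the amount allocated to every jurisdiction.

Redwood District: $643,500 | Riverside Borough: $1,342,450 | Upper Precinct: $2,580,100 | Central Township: $1,707,650

Combined lane-miles = 444.1.
Pro-rata shares before constraints: Redwood District 1,569,484.51; Riverside Borough 1,121,665.80; Upper Precinct 2,155,745.60; Central Township 1,426,804.10.
Held at cap: Redwood District ($643,500); balance $5,630,200 reallocated over remaining lane-miles 333.
Shares after redistribution: Riverside Borough 1,342,456.10 → $1,342,450; Upper Precinct 2,580,085.65 → $2,580,100; Central Township 1,707,658.26 → $1,707,650.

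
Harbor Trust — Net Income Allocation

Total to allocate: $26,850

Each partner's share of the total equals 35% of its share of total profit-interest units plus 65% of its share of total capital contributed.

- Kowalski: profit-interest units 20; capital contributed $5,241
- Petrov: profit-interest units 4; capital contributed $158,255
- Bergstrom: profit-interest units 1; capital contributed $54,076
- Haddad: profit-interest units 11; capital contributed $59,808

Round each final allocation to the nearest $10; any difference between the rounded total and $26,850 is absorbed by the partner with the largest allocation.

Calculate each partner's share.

Totals — profit-interest units 36, capital contributed 277,380.
Blended shares (35% profit-interest units + 65% capital contributed): Kowalski 0.2067; Petrov 0.4097; Bergstrom 0.1364; Haddad 0.2471.
Raw shares: Kowalski 5,550.59; Petrov 11,001.43; Bergstrom 3,663.45; Haddad 6,634.52.
After rounding ($10): Kowalski $5,550; Petrov $11,000; Bergstrom $3,660; Haddad $6,630. Sum = $26,840.
Difference $26,850 − $26,840 = +$10 applied to largest allocation (Petrov): Petrov becomes $11,010.

Kowalski: $5,550 | Petrov: $11,010 | Bergstrom: $3,660 | Haddad: $6,630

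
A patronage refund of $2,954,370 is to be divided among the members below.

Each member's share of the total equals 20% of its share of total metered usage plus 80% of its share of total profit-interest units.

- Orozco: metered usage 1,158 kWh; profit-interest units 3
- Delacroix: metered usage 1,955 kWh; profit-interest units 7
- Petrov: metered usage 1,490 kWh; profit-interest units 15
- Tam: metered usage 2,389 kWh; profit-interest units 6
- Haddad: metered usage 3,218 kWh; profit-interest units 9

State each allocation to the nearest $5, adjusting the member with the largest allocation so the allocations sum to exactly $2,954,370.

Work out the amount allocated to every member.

Metered usage total 10,210; profit-interest units total 40.
Blended shares (20% metered usage + 80% profit-interest units): Orozco 0.0827; Delacroix 0.1783; Petrov 0.3292; Tam 0.1668; Haddad 0.2430.
Raw shares: Orozco 244,278.08; Delacroix 526,751.73; Petrov 972,540.41; Tam 492,780.81; Haddad 718,018.97.
After rounding ($5): Orozco $244,280; Delacroix $526,750; Petrov $972,540; Tam $492,780; Haddad $718,020. Sum = $2,954,370.
Sum already equals the total — no adjustment.

Orozco: $244,280 · Delacroix: $526,750 · Petrov: $972,540 · Tam: $492,780 · Haddad: $718,020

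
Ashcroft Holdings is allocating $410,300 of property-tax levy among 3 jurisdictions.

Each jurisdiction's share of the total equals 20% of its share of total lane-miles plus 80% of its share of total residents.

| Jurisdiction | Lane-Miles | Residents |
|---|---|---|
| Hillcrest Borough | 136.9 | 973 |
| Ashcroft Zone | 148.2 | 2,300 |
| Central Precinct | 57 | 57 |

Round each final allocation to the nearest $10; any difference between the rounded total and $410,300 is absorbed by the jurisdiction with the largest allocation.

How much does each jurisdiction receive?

Hillcrest Borough: $128,750 · Ashcroft Zone: $262,260 · Central Precinct: $19,290

Lane-miles total 342.1; residents total 3,330.
Composite weights (20% lane-miles + 80% residents): Hillcrest Borough 0.3138; Ashcroft Zone 0.6392; Central Precinct 0.0470.
Proportional shares: Hillcrest Borough 128,747.56; Ashcroft Zone 262,261.25; Central Precinct 19,291.19.
At nearest $10: Hillcrest Borough $128,750; Ashcroft Zone $262,260; Central Precinct $19,290. Sum = $410,300.
Rounded total matches; no reconciliation needed.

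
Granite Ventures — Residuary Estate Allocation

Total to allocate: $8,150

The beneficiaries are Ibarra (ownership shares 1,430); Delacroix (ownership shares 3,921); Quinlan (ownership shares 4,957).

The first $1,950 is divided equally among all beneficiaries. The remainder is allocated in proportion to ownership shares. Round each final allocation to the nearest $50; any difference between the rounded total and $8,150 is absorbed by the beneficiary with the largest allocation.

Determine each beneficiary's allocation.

Ibarra: $1,500 · Delacroix: $3,000 · Quinlan: $3,650

First tranche $1,950 split equally: $650 each.
Remainder $6,200 by ownership shares (total 10,308): Ibarra 860.11 → $850; Delacroix 2,358.38 → $2,350; Quinlan 2,981.51 → $3,000.
Totals: Ibarra $650 + $850 = $1,500; Delacroix $650 + $2,350 = $3,000; Quinlan $650 + $3,000 = $3,650.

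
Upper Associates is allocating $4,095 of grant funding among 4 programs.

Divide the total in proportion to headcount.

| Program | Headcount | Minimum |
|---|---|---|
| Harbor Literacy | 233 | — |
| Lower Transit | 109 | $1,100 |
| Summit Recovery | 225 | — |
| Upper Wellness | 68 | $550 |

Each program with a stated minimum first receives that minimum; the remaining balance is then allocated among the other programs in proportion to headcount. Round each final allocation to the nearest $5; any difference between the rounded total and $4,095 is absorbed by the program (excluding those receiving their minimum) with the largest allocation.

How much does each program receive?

Fund the minimums — Lower Transit $1,100; Upper Wellness $550. Residual $2,445.
Residual split over remaining headcount 458: Harbor Literacy 1,243.85 → $1,245; Summit Recovery 1,201.15 → $1,200.

Harbor Literacy: $1,245 · Lower Transit: $1,100 · Summit Recovery: $1,200 · Upper Wellness: $550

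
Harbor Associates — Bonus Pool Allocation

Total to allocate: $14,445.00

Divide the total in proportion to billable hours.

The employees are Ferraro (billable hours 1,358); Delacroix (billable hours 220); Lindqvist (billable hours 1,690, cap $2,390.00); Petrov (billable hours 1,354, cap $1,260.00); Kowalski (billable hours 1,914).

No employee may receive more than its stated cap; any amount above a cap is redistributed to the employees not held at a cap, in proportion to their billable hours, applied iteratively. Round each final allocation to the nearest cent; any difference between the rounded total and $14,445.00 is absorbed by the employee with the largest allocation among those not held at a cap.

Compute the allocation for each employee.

Ferraro: $4,198.06; Delacroix: $680.10; Lindqvist: $2,390.00; Petrov: $1,260.00; Kowalski: $5,916.84

Sum of billable hours: 6,536.
Proportional shares (ignoring caps): Ferraro 3,001.2714; Delacroix 486.2148; Lindqvist 3,735.0138; Petrov 2,992.4312; Kowalski 4,230.0688.
Held at cap: Lindqvist ($2,390.00), Petrov ($1,260.00); balance $10,795.00 reallocated over remaining billable hours 3,492.
Remaining shares: Ferraro 4,198.0556 → $4,198.06; Delacroix 680.0974 → $680.10; Kowalski 5,916.8471 → $5,916.85.
Rounding difference −$0.01 applied to Kowalski → $5,916.84.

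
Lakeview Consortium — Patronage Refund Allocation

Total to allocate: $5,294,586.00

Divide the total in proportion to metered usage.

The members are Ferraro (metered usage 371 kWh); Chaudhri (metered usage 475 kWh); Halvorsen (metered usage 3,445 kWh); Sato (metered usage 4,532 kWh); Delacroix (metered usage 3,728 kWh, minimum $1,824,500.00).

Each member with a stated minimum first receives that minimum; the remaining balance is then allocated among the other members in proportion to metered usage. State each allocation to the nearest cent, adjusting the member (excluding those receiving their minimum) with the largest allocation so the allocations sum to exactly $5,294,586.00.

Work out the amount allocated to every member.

Ferraro: $145,914.30; Chaudhri: $186,817.51; Halvorsen: $1,354,918.54; Sato: $1,782,435.65; Delacroix: $1,824,500.00

Minimums first: Delacroix $1,824,500.00. Balance $3,470,086.00.
Balance split over remaining metered usage 8,823: Ferraro 145,914.3042 → $145,914.30; Chaudhri 186,817.5054 → $186,817.51; Halvorsen 1,354,918.5390 → $1,354,918.54; Sato 1,782,435.6514 → $1,782,435.65.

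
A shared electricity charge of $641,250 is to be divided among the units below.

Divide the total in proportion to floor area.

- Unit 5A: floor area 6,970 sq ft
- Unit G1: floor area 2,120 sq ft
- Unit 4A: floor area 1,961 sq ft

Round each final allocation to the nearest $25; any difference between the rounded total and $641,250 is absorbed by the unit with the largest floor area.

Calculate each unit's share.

Unit 5A: $404,425 · Unit G1: $123,025 · Unit 4A: $113,800

Floor area total: 11,051.
Raw shares: Unit 5A 6,970/11,051 × $641,250 = 404,444.17; Unit G1 2,120/11,051 × $641,250 = 123,016.02; Unit 4A 1,961/11,051 × $641,250 = 113,789.82.
Rounded to nearest $25: Unit 5A $404,450; Unit G1 $123,025; Unit 4A $113,800. Sum = $641,275.
Difference $641,250 − $641,275 = −$25 applied to largest floor area (Unit 5A): Unit 5A becomes $404,425.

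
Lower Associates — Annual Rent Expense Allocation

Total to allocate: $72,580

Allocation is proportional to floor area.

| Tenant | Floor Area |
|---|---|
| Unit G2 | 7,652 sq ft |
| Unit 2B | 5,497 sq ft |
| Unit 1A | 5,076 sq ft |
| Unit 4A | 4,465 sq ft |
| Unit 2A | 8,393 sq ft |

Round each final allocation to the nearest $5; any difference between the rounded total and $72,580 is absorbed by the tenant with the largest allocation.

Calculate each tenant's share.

Combined floor area = 31,083.
Pro-rata amounts: Unit G2 7,652/31,083 × $72,580 = 17,867.71; Unit 2B 5,497/31,083 × $72,580 = 12,835.71; Unit 1A 5,076/31,083 × $72,580 = 11,852.66; Unit 4A 4,465/31,083 × $72,580 = 10,425.95; Unit 2A 8,393/31,083 × $72,580 = 19,597.98.
At nearest $5: Unit G2 $17,870; Unit 2B $12,835; Unit 1A $11,855; Unit 4A $10,425; Unit 2A $19,600. Sum = $72,585.
Difference $72,580 − $72,585 = −$5 applied to largest allocation (Unit 2A): Unit 2A becomes $19,595.

Unit G2: $17,870; Unit 2B: $12,835; Unit 1A: $11,855; Unit 4A: $10,425; Unit 2A: $19,595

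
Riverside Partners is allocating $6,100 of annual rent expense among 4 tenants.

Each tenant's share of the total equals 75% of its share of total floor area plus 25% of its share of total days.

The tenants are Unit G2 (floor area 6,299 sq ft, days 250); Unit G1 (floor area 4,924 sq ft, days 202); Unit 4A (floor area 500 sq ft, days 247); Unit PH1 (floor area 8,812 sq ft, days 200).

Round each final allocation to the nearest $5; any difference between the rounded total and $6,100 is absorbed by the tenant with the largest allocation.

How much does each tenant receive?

Totals — floor area 20,535, days 899.
Composite weights (75% floor area + 25% days): Unit G2 0.2996; Unit G1 0.2360; Unit 4A 0.0869; Unit PH1 0.3775.
Unrounded shares: Unit G2 1,827.44; Unit G1 1,439.68; Unit 4A 530.39; Unit PH1 2,302.49.
Rounded to nearest $5: Unit G2 $1,825; Unit G1 $1,440; Unit 4A $530; Unit PH1 $2,300. Sum = $6,095.
Difference $6,100 − $6,095 = +$5 applied to largest allocation (Unit PH1): Unit PH1 becomes $2,305.

Unit G2: $1,825; Unit G1: $1,440; Unit 4A: $530; Unit PH1: $2,305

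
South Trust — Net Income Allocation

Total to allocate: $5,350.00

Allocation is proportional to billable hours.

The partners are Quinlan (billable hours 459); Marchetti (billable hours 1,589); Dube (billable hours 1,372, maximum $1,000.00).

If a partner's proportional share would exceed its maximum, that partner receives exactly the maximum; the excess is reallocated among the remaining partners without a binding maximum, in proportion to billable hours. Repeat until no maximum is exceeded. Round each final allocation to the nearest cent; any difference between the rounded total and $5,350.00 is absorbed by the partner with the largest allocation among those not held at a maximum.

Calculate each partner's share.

Quinlan: $974.93 | Marchetti: $3,375.07 | Dube: $1,000.00

Sum of billable hours: 3,420.
Proportional shares (ignoring caps): Quinlan 718.0263; Marchetti 2,485.7164; Dube 2,146.2573.
Capped: Dube ($1,000.00); balance $4,350.00 reallocated over remaining billable hours 2,048.
Shares after redistribution: Quinlan 974.9268 → $974.93; Marchetti 3,375.0732 → $3,375.07.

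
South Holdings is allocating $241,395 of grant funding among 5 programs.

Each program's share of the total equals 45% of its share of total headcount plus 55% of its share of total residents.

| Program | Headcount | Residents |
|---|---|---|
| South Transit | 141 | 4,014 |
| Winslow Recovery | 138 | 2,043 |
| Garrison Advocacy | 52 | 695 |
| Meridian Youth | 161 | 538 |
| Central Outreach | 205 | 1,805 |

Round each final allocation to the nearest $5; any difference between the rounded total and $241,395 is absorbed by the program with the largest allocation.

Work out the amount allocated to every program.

Headcount total 697; residents total 9,095.
Composite weights (45% headcount + 55% residents): South Transit 0.3338; Winslow Recovery 0.2126; Garrison Advocacy 0.0756; Meridian Youth 0.1365; Central Outreach 0.2415.
Proportional shares: South Transit 80,570.59; Winslow Recovery 51,330.72; Garrison Advocacy 18,249.71; Meridian Youth 32,945.55; Central Outreach 58,298.42.
After rounding ($5): South Transit $80,570; Winslow Recovery $51,330; Garrison Advocacy $18,250; Meridian Youth $32,945; Central Outreach $58,300. Sum = $241,395.
Sum already equals the total — no adjustment.

South Transit: $80,570 | Winslow Recovery: $51,330 | Garrison Advocacy: $18,250 | Meridian Youth: $32,945 | Central Outreach: $58,300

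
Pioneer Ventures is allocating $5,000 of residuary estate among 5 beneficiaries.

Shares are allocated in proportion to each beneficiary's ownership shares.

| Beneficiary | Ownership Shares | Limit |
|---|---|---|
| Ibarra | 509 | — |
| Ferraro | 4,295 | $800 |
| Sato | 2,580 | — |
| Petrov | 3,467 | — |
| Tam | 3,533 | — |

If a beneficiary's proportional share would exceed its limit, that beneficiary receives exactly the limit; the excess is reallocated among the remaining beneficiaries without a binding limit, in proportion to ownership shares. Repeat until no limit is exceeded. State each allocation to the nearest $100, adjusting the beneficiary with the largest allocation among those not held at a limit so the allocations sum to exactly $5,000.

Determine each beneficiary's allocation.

Ibarra: $200 · Ferraro: $800 · Sato: $1,100 · Petrov: $1,400 · Tam: $1,500

Total ownership shares = 14,384.
Pro-rata shares before constraints: Ibarra 176.93; Ferraro 1,492.98; Sato 896.83; Petrov 1,205.16; Tam 1,228.10.
Capped: Ferraro ($800); residual $4,200 reallocated over remaining ownership shares 10,089.
Remaining shares: Ibarra 211.89 → $200; Sato 1,074.04 → $1,100; Petrov 1,443.29 → $1,400; Tam 1,470.77 → $1,500.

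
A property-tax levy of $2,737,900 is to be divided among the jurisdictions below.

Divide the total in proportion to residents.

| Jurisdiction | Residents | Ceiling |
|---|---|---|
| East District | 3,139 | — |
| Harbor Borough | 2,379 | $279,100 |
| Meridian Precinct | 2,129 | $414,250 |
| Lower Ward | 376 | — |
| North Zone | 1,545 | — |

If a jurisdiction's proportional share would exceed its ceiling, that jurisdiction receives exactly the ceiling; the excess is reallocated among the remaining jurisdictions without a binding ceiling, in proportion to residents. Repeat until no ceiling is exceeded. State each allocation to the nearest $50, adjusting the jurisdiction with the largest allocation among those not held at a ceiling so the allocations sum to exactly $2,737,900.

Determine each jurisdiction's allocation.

Combined residents = 9,568.
Pro-rata shares before constraints: East District 898,230.36; Harbor Borough 680,755.03; Meridian Precinct 609,217.09; Lower Ward 107,593.06; North Zone 442,104.46.
Cap binds for Harbor Borough ($279,100), Meridian Precinct ($414,250); balance $2,044,550 reallocated over remaining residents 5,060.
Shares after redistribution: East District 1,268,348.31 → $1,268,350; Lower Ward 151,927.04 → $151,950; North Zone 624,274.65 → $624,250.

East District: $1,268,350 · Harbor Borough: $279,100 · Meridian Precinct: $414,250 · Lower Ward: $151,950 · North Zone: $624,250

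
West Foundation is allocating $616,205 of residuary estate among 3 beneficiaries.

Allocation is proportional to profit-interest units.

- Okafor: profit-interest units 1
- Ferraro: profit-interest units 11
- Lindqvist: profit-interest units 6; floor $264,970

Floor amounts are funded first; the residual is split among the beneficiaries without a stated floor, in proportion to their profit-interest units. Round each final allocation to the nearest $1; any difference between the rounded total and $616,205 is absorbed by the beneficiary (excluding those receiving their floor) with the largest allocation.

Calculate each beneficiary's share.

Okafor: $29,270; Ferraro: $321,965; Lindqvist: $264,970

Minimums first: Lindqvist $264,970. Residual $351,235.
Residual split over remaining profit-interest units 12: Okafor 29,269.58 → $29,270; Ferraro 321,965.42 → $321,965.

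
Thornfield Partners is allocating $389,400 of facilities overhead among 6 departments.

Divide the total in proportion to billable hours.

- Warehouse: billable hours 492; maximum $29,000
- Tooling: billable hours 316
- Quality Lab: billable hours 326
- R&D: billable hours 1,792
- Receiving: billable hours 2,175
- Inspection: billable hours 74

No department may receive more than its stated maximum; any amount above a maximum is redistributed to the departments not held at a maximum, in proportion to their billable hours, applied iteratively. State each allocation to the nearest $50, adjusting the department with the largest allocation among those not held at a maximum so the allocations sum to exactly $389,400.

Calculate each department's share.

Warehouse: $29,000 | Tooling: $24,300 | Quality Lab: $25,100 | R&D: $137,900 | Receiving: $167,400 | Inspection: $5,700

Billable hours total: 5,175.
Pro-rata shares before constraints: Warehouse 37,021.22; Tooling 23,777.86; Quality Lab 24,530.32; R&D 134,841.51; Receiving 163,660.87; Inspection 5,568.23.
Held at cap: Warehouse ($29,000); residual $360,400 reallocated over remaining billable hours 4,683.
Remaining shares: Tooling 24,319.11 → $24,300; Quality Lab 25,088.70 → $25,100; R&D 137,910.91 → $137,900; Receiving 167,386.29 → $167,400; Inspection 5,694.98 → $5,700.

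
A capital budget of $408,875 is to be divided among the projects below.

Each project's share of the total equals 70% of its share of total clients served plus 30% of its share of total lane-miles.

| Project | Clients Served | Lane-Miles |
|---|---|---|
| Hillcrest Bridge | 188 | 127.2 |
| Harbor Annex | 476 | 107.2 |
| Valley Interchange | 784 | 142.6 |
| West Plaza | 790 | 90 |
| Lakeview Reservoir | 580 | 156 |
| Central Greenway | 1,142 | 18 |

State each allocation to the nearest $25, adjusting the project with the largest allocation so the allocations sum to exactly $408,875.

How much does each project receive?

Hillcrest Bridge: $37,925; Harbor Annex: $54,925; Valley Interchange: $83,950; West Plaza: $74,325; Lakeview Reservoir: $71,775; Central Greenway: $85,975

Totals — clients served 3,960, lane-miles 641.
Blended shares (70% clients served + 30% lane-miles): Hillcrest Bridge 0.0928; Harbor Annex 0.1343; Valley Interchange 0.2053; West Plaza 0.1818; Lakeview Reservoir 0.1755; Central Greenway 0.2103.
Pro-rata amounts: Hillcrest Bridge 37,929.01; Harbor Annex 54,917.24; Valley Interchange 83,952.39; West Plaza 74,320.45; Lakeview Reservoir 71,772.35; Central Greenway 85,983.56.
At nearest $25: Hillcrest Bridge $37,925; Harbor Annex $54,925; Valley Interchange $83,950; West Plaza $74,325; Lakeview Reservoir $71,775; Central Greenway $85,975. Sum = $408,875.
No rounding difference to absorb.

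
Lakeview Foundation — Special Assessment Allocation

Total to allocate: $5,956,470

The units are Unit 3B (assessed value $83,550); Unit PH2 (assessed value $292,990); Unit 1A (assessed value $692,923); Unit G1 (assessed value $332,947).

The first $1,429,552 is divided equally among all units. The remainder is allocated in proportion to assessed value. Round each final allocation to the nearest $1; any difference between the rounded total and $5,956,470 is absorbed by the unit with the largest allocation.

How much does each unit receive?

First tranche $1,429,552 split equally: $357,388 each.
Remainder $4,526,918 by assessed value (total 1,402,410): Unit 3B 269,695.74 → $269,696; Unit PH2 945,758.88 → $945,759; Unit 1A 2,236,725.07 → $2,236,725; Unit G1 1,074,738.32 → $1,074,738.
Totals: Unit 3B $357,388 + $269,696 = $627,084; Unit PH2 $357,388 + $945,759 = $1,303,147; Unit 1A $357,388 + $2,236,725 = $2,594,113; Unit G1 $357,388 + $1,074,738 = $1,432,126.

Unit 3B: $627,084 | Unit PH2: $1,303,147 | Unit 1A: $2,594,113 | Unit G1: $1,432,126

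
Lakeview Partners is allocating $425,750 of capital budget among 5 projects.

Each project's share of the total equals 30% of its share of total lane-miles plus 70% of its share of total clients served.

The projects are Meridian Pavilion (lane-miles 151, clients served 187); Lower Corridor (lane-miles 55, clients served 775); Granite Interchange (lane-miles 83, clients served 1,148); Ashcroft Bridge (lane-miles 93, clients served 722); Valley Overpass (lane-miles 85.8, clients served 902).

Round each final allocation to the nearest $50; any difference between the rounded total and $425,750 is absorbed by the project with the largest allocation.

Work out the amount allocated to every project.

Meridian Pavilion: $56,150 · Lower Corridor: $76,850 · Granite Interchange: $114,350 · Ashcroft Bridge: $83,000 · Valley Overpass: $95,400

Totals — lane-miles 467.8, clients served 3,734.
Composite weights (30% lane-miles + 70% clients served): Meridian Pavilion 0.1319; Lower Corridor 0.1806; Granite Interchange 0.2684; Ashcroft Bridge 0.1950; Valley Overpass 0.2241.
Proportional shares: Meridian Pavilion 56,153.23; Lower Corridor 76,872.59; Granite Interchange 114,288.09; Ashcroft Bridge 83,017.72; Valley Overpass 95,418.37.
Rounded to nearest $50: Meridian Pavilion $56,150; Lower Corridor $76,850; Granite Interchange $114,300; Ashcroft Bridge $83,000; Valley Overpass $95,400. Sum = $425,700.
Difference $425,750 − $425,700 = +$50 applied to largest allocation (Granite Interchange): Granite Interchange becomes $114,350.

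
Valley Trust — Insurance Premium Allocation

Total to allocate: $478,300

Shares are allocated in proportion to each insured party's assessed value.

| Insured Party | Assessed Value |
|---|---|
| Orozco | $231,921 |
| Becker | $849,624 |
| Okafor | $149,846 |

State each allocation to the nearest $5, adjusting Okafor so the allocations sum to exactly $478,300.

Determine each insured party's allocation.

Total assessed value = 1,231,391.
Pro-rata amounts: Orozco 231,921/1,231,391 × $478,300 = 90,083.34; Becker 849,624/1,231,391 × $478,300 = 330,013.10; Okafor 149,846/1,231,391 × $478,300 = 58,203.56.
Rounded to nearest $5: Orozco $90,085; Becker $330,015; Okafor $58,205. Sum = $478,305.
Difference $478,300 − $478,305 = −$5 applied to Okafor: Okafor becomes $58,200.

Orozco: $90,085 · Becker: $330,015 · Okafor: $58,200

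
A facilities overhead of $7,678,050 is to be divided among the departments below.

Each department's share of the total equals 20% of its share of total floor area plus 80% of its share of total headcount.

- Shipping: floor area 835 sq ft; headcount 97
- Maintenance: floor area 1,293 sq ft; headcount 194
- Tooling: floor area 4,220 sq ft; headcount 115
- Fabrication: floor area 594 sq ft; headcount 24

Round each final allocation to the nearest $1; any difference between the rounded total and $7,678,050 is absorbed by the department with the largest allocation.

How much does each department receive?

Totals — floor area 6,942, headcount 430.
Combined weights (20% floor area + 80% headcount): Shipping 0.2045; Maintenance 0.3982; Tooling 0.3355; Fabrication 0.0618.
Raw shares: Shipping 1,570,326.95; Maintenance 3,057,259.35; Tooling 2,576,233.65; Fabrication 474,230.05.
Rounded to nearest $1: Shipping $1,570,327; Maintenance $3,057,259; Tooling $2,576,234; Fabrication $474,230. Sum = $7,678,050.
No rounding difference to absorb.

Shipping: $1,570,327; Maintenance: $3,057,259; Tooling: $2,576,234; Fabrication: $474,230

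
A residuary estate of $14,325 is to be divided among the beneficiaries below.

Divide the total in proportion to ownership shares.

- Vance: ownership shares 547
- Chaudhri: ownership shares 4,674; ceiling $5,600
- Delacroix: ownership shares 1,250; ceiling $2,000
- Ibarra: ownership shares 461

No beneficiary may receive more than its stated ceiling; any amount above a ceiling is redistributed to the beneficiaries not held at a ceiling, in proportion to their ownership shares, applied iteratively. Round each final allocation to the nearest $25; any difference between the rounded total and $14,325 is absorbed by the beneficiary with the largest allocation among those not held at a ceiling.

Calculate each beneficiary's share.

Sum of ownership shares: 6,932.
Proportional shares (ignoring caps): Vance 1,130.38; Chaudhri 9,658.84; Delacroix 2,583.13; Ibarra 952.66.
Held at cap: Chaudhri ($5,600), Delacroix ($2,000); balance $6,725 reallocated over remaining ownership shares 1,008.
Shares after redistribution: Vance 3,649.38 → $3,650; Ibarra 3,075.62 → $3,075.

Vance: $3,650; Chaudhri: $5,600; Delacroix: $2,000; Ibarra: $3,075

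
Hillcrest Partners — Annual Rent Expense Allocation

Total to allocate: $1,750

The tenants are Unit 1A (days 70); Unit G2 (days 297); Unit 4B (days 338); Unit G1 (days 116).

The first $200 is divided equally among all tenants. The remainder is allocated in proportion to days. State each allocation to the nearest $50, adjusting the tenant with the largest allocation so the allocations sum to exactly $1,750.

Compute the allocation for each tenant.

Equal tier: $200 ÷ 4 = $50 apiece.
Remainder $1,550 by days (total 821): Unit 1A 132.16 → $150; Unit G2 560.72 → $550; Unit 4B 638.12 → $650; Unit G1 219.00 → $200.
Totals: Unit 1A $50 + $150 = $200; Unit G2 $50 + $550 = $600; Unit 4B $50 + $650 = $700; Unit G1 $50 + $200 = $250.

Unit 1A: $200 · Unit G2: $600 · Unit 4B: $700 · Unit G1: $250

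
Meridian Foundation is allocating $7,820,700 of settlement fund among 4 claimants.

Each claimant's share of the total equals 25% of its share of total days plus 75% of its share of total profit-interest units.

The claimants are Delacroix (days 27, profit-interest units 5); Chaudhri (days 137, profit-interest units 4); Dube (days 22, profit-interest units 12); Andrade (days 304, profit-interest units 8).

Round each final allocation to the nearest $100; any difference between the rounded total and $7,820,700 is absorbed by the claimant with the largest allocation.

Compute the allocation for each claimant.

Totals — days 490, profit-interest units 29.
Combined weights (25% days + 75% profit-interest units): Delacroix 0.1431; Chaudhri 0.1733; Dube 0.3216; Andrade 0.3620.
Pro-rata amounts: Delacroix 1,119,031.55; Chaudhri 1,355,688.90; Dube 2,514,897.16; Andrade 2,831,082.39.
Rounded to nearest $100: Delacroix $1,119,000; Chaudhri $1,355,700; Dube $2,514,900; Andrade $2,831,100. Sum = $7,820,700.
Rounded total matches; no reconciliation needed.

Delacroix: $1,119,000 | Chaudhri: $1,355,700 | Dube: $2,514,900 | Andrade: $2,831,100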